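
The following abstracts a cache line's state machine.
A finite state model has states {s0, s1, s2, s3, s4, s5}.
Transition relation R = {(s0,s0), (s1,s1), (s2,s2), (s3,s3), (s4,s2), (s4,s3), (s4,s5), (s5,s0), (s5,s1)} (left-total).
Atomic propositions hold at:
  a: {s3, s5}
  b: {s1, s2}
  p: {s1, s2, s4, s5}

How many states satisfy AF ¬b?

4

Sat(¬b) = {s0, s3, s4, s5}
AF ¬b: least fixpoint, start Z0 = {s0, s3, s4, s5}, add states with every successor in Z. Already a fixed point.
Sat(AF ¬b) = {s0, s3, s4, s5}
|Sat(AF ¬b)| = |{s0, s3, s4, s5}| = 4.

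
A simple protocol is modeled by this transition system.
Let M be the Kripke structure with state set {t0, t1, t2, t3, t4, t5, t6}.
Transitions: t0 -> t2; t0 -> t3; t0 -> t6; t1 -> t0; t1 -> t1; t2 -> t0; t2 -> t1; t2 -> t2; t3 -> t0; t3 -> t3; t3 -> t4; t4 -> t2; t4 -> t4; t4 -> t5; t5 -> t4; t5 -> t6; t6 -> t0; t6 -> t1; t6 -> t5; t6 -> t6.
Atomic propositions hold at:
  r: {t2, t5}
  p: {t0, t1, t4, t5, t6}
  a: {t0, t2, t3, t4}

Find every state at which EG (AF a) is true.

{t0, t2, t3, t4}

AF a: least fixpoint, start Z0 = {t0, t2, t3, t4}, add states with every successor in Z. Already a fixed point.
Sat(AF a) = {t0, t2, t3, t4}
EG (AF a): greatest fixpoint, start Z0 = {t0, t2, t3, t4}, keep only states in Sat with some successor in Z. Already a fixed point.
Sat(EG (AF a)) = {t0, t2, t3, t4}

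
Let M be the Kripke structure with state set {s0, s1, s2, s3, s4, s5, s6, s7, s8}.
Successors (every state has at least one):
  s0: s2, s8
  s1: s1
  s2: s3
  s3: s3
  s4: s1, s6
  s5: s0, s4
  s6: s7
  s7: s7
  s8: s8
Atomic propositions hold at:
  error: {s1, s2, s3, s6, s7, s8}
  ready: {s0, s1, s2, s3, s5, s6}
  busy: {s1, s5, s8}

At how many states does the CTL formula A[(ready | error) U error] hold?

Sat(ready | error) = {s0, s1, s2, s3, s5, s6, s7, s8}
A[(ready | error) U error]: least fixpoint, start Z0 = Sat(error) = {s1, s2, s3, s6, s7, s8}, add states in Sat(ready | error) with every successor in Z. Z1 = {s0, s1, s2, s3, s6, s7, s8}; fixed.
Sat(A[(ready | error) U error]) = {s0, s1, s2, s3, s6, s7, s8}
|Sat(A[(ready | error) U error])| = |{s0, s1, s2, s3, s6, s7, s8}| = 7.

7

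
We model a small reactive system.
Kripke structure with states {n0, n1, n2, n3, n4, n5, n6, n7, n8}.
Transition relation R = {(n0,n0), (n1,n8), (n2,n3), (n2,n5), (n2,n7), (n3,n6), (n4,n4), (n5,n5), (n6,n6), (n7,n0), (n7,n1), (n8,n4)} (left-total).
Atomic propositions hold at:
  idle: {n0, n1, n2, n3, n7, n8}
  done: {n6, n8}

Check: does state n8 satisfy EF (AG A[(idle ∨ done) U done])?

Sat(idle ∨ done) = {n0, n1, n2, n3, n6, n7, n8}
A[(idle ∨ done) U done]: least fixpoint, start Z0 = Sat(done) = {n6, n8}, add states in Sat(idle ∨ done) with every successor in Z. Z1 = {n1, n3, n6, n8}; fixed.
Sat(A[(idle ∨ done) U done]) = {n1, n3, n6, n8}
AG A[(idle ∨ done) U done]: greatest fixpoint, start Z0 = {n1, n3, n6, n8}, keep only states in Sat with every successor in Z. Z1 = {n1, n3, n6}; Z2 = {n3, n6}; fixed.
Sat(AG A[(idle ∨ done) U done]) = {n3, n6}
EF (AG A[(idle ∨ done) U done]): least fixpoint, start Z0 = {n3, n6}, add states with some successor in Z. Z1 = {n2, n3, n6}; fixed.
Sat(EF (AG A[(idle ∨ done) U done])) = {n2, n3, n6}
n8 ∉ Sat(EF (AG A[(idle ∨ done) U done])) = {n2, n3, n6}, so the formula does not hold at n8.

No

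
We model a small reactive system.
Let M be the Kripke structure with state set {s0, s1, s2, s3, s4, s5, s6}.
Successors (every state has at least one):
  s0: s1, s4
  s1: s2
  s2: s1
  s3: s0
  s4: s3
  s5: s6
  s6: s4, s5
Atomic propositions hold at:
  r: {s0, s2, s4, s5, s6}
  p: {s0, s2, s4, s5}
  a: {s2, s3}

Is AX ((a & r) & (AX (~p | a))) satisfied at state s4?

No

Sat(a & r) = {s2}
Sat(~p) = {s1, s3, s6}
Sat(~p | a) = {s1, s2, s3, s6}
Sat(AX (~p | a)) = {s : every successor in {s1, s2, s3, s6}} = {s1, s2, s4, s5}
Sat((a & r) & (AX (~p | a))) = {s2}
Sat(AX ((a & r) & (AX (~p | a)))) = {s : every successor in {s2}} = {s1}
s4 ∉ Sat(AX ((a & r) & (AX (~p | a)))) = {s1}, so the formula does not hold at s4.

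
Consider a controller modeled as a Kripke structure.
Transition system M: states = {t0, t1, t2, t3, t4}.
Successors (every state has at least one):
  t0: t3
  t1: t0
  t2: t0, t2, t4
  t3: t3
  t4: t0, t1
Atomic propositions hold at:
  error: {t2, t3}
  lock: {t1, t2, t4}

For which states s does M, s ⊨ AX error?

{t0, t3}

Sat(AX error) = {s : every successor in {t2, t3}} = {t0, t3}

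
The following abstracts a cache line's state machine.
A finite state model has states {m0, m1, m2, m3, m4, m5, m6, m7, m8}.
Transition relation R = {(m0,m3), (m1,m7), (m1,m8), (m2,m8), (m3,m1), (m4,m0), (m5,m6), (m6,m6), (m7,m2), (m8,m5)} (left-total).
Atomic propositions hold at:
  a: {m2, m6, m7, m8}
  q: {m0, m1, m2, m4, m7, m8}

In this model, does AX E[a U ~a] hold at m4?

Sat(~a) = {m0, m1, m3, m4, m5}
E[a U ~a]: least fixpoint, start Z0 = Sat(~a) = {m0, m1, m3, m4, m5}, add states in Sat(a) with some successor in Z. Z1 = {m0, m1, m3, m4, m5, m8}; Z2 = {m0, m1, m2, m3, m4, m5, m8}; Z3 = {m0, m1, m2, m3, m4, m5, m7, m8}; fixed.
Sat(E[a U ~a]) = {m0, m1, m2, m3, m4, m5, m7, m8}
Sat(AX E[a U ~a]) = {s : every successor in {m0, m1, m2, m3, m4, m5, m7, m8}} = {m0, m1, m2, m3, m4, m7, m8}
m4 ∈ Sat(AX E[a U ~a]) = {m0, m1, m2, m3, m4, m7, m8}, so the formula holds at m4.

Yes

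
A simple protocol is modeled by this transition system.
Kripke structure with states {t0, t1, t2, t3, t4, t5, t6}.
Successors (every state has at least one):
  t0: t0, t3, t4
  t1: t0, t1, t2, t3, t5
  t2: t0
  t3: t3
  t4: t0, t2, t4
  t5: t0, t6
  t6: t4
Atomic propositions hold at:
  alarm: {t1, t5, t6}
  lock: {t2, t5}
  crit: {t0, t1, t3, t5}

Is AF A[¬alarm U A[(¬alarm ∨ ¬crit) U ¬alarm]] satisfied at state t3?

Yes

Sat(¬alarm) = {t0, t2, t3, t4}
Sat(¬crit) = {t2, t4, t6}
Sat(¬alarm ∨ ¬crit) = {t0, t2, t3, t4, t6}
A[(¬alarm ∨ ¬crit) U ¬alarm]: least fixpoint, start Z0 = Sat(¬alarm) = {t0, t2, t3, t4}, add states in Sat(¬alarm ∨ ¬crit) with every successor in Z. Z1 = {t0, t2, t3, t4, t6}; fixed.
Sat(A[(¬alarm ∨ ¬crit) U ¬alarm]) = {t0, t2, t3, t4, t6}
A[¬alarm U A[(¬alarm ∨ ¬crit) U ¬alarm]]: least fixpoint, start Z0 = Sat(A[(¬alarm ∨ ¬crit) U ¬alarm]) = {t0, t2, t3, t4, t6}, add states in Sat(¬alarm) with every successor in Z. Already a fixed point.
Sat(A[¬alarm U A[(¬alarm ∨ ¬crit) U ¬alarm]]) = {t0, t2, t3, t4, t6}
AF A[¬alarm U A[(¬alarm ∨ ¬crit) U ¬alarm]]: least fixpoint, start Z0 = {t0, t2, t3, t4, t6}, add states with every successor in Z. Z1 = {t0, t2, t3, t4, t5, t6}; fixed.
Sat(AF A[¬alarm U A[(¬alarm ∨ ¬crit) U ¬alarm]]) = {t0, t2, t3, t4, t5, t6}
t3 ∈ Sat(AF A[¬alarm U A[(¬alarm ∨ ¬crit) U ¬alarm]]) = {t0, t2, t3, t4, t5, t6}, so the formula holds at t3.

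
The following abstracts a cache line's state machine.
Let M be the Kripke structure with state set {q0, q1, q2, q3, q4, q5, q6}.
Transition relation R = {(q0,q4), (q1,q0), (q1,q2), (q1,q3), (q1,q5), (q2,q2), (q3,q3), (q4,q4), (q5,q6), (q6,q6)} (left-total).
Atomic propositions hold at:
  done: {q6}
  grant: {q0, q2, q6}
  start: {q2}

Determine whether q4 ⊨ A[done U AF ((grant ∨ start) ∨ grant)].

Sat(grant ∨ start) = {q0, q2, q6}
Sat((grant ∨ start) ∨ grant) = {q0, q2, q6}
AF ((grant ∨ start) ∨ grant): least fixpoint, start Z0 = {q0, q2, q6}, add states with every successor in Z. Z1 = {q0, q2, q5, q6}; fixed.
Sat(AF ((grant ∨ start) ∨ grant)) = {q0, q2, q5, q6}
A[done U AF ((grant ∨ start) ∨ grant)]: least fixpoint, start Z0 = Sat(AF ((grant ∨ start) ∨ grant)) = {q0, q2, q5, q6}, add states in Sat(done) with every successor in Z. Already a fixed point.
Sat(A[done U AF ((grant ∨ start) ∨ grant)]) = {q0, q2, q5, q6}
q4 ∉ Sat(A[done U AF ((grant ∨ start) ∨ grant)]) = {q0, q2, q5, q6}, so the formula does not hold at q4.

No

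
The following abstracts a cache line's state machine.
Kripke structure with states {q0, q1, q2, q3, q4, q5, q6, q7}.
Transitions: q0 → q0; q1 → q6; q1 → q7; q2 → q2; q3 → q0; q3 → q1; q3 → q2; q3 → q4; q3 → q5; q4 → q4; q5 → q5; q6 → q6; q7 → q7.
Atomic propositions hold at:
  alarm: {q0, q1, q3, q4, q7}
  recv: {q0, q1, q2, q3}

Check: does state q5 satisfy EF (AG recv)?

No

AG recv: greatest fixpoint, start Z0 = {q0, q1, q2, q3}, keep only states in Sat with every successor in Z. Z1 = {q0, q2}; fixed.
Sat(AG recv) = {q0, q2}
EF (AG recv): least fixpoint, start Z0 = {q0, q2}, add states with some successor in Z. Z1 = {q0, q2, q3}; fixed.
Sat(EF (AG recv)) = {q0, q2, q3}
q5 ∉ Sat(EF (AG recv)) = {q0, q2, q3}, so the formula does not hold at q5.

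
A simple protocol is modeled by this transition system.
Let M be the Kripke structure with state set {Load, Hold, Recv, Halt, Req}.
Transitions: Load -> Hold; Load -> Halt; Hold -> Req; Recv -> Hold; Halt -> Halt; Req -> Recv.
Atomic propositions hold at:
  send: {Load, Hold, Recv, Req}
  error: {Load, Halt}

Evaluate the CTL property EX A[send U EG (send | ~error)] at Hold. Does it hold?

Sat(~error) = {Hold, Recv, Req}
Sat(send | ~error) = {Load, Hold, Recv, Req}
EG (send | ~error): greatest fixpoint, start Z0 = {Load, Hold, Recv, Req}, keep only states in Sat with some successor in Z. Already a fixed point.
Sat(EG (send | ~error)) = {Load, Hold, Recv, Req}
A[send U EG (send | ~error)]: least fixpoint, start Z0 = Sat(EG (send | ~error)) = {Load, Hold, Recv, Req}, add states in Sat(send) with every successor in Z. Already a fixed point.
Sat(A[send U EG (send | ~error)]) = {Load, Hold, Recv, Req}
Sat(EX A[send U EG (send | ~error)]) = {s : some successor in {Load, Hold, Recv, Req}} = {Load, Hold, Recv, Req}
Hold ∈ Sat(EX A[send U EG (send | ~error)]) = {Load, Hold, Recv, Req}, so the formula holds at Hold.

Yes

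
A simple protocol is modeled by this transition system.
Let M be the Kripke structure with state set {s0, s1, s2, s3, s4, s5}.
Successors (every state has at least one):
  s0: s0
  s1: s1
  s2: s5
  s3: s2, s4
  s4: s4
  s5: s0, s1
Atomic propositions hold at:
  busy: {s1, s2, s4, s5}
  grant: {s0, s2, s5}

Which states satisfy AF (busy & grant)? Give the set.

Sat(busy & grant) = {s2, s5}
AF (busy & grant): least fixpoint, start Z0 = {s2, s5}, add states with every successor in Z. Already a fixed point.
Sat(AF (busy & grant)) = {s2, s5}

{s2, s5}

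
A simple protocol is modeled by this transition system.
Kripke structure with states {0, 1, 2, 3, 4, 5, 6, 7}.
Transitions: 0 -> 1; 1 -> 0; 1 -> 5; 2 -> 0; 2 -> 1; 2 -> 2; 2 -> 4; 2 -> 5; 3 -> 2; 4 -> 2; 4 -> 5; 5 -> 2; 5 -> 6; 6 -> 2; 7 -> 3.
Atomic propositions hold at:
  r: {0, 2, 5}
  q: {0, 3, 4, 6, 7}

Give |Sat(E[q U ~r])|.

6

Sat(~r) = {1, 3, 4, 6, 7}
E[q U ~r]: least fixpoint, start Z0 = Sat(~r) = {1, 3, 4, 6, 7}, add states in Sat(q) with some successor in Z. Z1 = {0, 1, 3, 4, 6, 7}; fixed.
Sat(E[q U ~r]) = {0, 1, 3, 4, 6, 7}
|Sat(E[q U ~r])| = |{0, 1, 3, 4, 6, 7}| = 6.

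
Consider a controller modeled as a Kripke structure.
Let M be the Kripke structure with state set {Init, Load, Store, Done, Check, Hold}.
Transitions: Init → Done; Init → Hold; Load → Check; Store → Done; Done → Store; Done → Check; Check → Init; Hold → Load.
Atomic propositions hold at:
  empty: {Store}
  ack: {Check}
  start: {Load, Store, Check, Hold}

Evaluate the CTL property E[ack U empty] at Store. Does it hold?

E[ack U empty]: least fixpoint, start Z0 = Sat(empty) = {Store}, add states in Sat(ack) with some successor in Z. Already a fixed point.
Sat(E[ack U empty]) = {Store}
Store ∈ Sat(E[ack U empty]) = {Store}, so the formula holds at Store.

Yes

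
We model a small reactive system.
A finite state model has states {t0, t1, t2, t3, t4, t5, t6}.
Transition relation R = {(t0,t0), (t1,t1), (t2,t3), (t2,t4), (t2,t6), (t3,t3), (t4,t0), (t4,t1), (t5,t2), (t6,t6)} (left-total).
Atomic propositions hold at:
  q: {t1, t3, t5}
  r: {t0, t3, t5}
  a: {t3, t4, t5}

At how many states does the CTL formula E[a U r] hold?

E[a U r]: least fixpoint, start Z0 = Sat(r) = {t0, t3, t5}, add states in Sat(a) with some successor in Z. Z1 = {t0, t3, t4, t5}; fixed.
Sat(E[a U r]) = {t0, t3, t4, t5}
|Sat(E[a U r])| = |{t0, t3, t4, t5}| = 4.

4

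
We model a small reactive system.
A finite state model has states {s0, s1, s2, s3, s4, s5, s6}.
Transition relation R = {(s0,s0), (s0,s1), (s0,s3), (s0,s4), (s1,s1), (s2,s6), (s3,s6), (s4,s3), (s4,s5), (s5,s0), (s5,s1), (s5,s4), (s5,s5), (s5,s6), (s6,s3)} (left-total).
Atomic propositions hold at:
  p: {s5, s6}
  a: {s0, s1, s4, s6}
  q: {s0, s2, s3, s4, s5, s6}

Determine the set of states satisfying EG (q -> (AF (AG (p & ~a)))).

{s1}

Sat(~a) = {s2, s3, s5}
Sat(p & ~a) = {s5}
AG (p & ~a): greatest fixpoint, start Z0 = {s5}, keep only states in Sat with every successor in Z. Z1 = ∅; fixed.
Sat(AG (p & ~a)) = ∅
AF (AG (p & ~a)): least fixpoint, start Z0 = ∅, add states with every successor in Z. Already a fixed point.
Sat(AF (AG (p & ~a))) = ∅
Sat(q -> (AF (AG (p & ~a)))) = {s1}
EG (q -> (AF (AG (p & ~a)))): greatest fixpoint, start Z0 = {s1}, keep only states in Sat with some successor in Z. Already a fixed point.
Sat(EG (q -> (AF (AG (p & ~a))))) = {s1}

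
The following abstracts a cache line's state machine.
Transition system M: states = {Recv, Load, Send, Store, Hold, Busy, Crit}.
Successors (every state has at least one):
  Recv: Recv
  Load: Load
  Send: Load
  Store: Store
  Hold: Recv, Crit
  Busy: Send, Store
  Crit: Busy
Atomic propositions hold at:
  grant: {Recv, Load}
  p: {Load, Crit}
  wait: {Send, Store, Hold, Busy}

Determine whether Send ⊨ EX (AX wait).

Sat(AX wait) = {s : every successor in {Send, Store, Hold, Busy}} = {Store, Busy, Crit}
Sat(EX (AX wait)) = {s : some successor in {Store, Busy, Crit}} = {Store, Hold, Busy, Crit}
Send ∉ Sat(EX (AX wait)) = {Store, Hold, Busy, Crit}, so the formula does not hold at Send.

No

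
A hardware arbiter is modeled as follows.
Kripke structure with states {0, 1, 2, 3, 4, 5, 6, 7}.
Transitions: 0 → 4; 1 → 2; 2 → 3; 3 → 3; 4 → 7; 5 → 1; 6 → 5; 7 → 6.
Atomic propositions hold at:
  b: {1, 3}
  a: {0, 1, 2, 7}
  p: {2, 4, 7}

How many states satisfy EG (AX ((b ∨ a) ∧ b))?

2

Sat(b ∨ a) = {0, 1, 2, 3, 7}
Sat((b ∨ a) ∧ b) = {1, 3}
Sat(AX ((b ∨ a) ∧ b)) = {s : every successor in {1, 3}} = {2, 3, 5}
EG (AX ((b ∨ a) ∧ b)): greatest fixpoint, start Z0 = {2, 3, 5}, keep only states in Sat with some successor in Z. Z1 = {2, 3}; fixed.
Sat(EG (AX ((b ∨ a) ∧ b))) = {2, 3}
|Sat(EG (AX ((b ∨ a) ∧ b)))| = |{2, 3}| = 2.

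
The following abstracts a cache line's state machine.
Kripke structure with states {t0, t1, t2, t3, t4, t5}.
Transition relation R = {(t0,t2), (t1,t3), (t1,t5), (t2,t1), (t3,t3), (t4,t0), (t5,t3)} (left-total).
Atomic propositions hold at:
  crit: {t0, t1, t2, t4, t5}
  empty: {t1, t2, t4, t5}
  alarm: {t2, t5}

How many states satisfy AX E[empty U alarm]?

2

E[empty U alarm]: least fixpoint, start Z0 = Sat(alarm) = {t2, t5}, add states in Sat(empty) with some successor in Z. Z1 = {t1, t2, t5}; fixed.
Sat(E[empty U alarm]) = {t1, t2, t5}
Sat(AX E[empty U alarm]) = {s : every successor in {t1, t2, t5}} = {t0, t2}
|Sat(AX E[empty U alarm])| = |{t0, t2}| = 2.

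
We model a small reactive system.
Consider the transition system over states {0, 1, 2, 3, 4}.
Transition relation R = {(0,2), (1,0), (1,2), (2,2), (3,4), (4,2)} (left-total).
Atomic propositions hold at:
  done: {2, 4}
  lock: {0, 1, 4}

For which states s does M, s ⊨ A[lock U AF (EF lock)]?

{0, 1, 3, 4}

EF lock: least fixpoint, start Z0 = {0, 1, 4}, add states with some successor in Z. Z1 = {0, 1, 3, 4}; fixed.
Sat(EF lock) = {0, 1, 3, 4}
AF (EF lock): least fixpoint, start Z0 = {0, 1, 3, 4}, add states with every successor in Z. Already a fixed point.
Sat(AF (EF lock)) = {0, 1, 3, 4}
A[lock U AF (EF lock)]: least fixpoint, start Z0 = Sat(AF (EF lock)) = {0, 1, 3, 4}, add states in Sat(lock) with every successor in Z. Already a fixed point.
Sat(A[lock U AF (EF lock)]) = {0, 1, 3, 4}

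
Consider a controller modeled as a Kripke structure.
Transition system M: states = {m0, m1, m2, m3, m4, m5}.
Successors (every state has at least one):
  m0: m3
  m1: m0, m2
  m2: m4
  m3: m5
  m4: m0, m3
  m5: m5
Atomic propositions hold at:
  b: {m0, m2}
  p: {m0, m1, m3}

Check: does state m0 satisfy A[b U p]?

Yes

A[b U p]: least fixpoint, start Z0 = Sat(p) = {m0, m1, m3}, add states in Sat(b) with every successor in Z. Already a fixed point.
Sat(A[b U p]) = {m0, m1, m3}
m0 ∈ Sat(A[b U p]) = {m0, m1, m3}, so the formula holds at m0.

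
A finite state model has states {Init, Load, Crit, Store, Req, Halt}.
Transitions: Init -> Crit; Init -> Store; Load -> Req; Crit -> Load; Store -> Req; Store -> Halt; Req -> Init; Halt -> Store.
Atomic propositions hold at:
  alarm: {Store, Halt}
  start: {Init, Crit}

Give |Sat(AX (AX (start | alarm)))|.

Sat(start | alarm) = {Init, Crit, Store, Halt}
Sat(AX (start | alarm)) = {s : every successor in {Init, Crit, Store, Halt}} = {Init, Req, Halt}
Sat(AX (AX (start | alarm))) = {s : every successor in {Init, Req, Halt}} = {Load, Store, Req}
|Sat(AX (AX (start | alarm)))| = |{Load, Store, Req}| = 3.

3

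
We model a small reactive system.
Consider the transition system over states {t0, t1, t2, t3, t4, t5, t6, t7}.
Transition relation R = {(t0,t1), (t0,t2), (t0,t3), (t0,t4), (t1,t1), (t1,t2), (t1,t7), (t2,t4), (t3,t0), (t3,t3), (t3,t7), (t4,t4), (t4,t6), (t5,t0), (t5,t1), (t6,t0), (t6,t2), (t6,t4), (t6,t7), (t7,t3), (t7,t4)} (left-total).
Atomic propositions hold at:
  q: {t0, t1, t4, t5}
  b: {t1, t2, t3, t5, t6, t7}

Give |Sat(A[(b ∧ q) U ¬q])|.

Sat(b ∧ q) = {t1, t5}
Sat(¬q) = {t2, t3, t6, t7}
A[(b ∧ q) U ¬q]: least fixpoint, start Z0 = Sat(¬q) = {t2, t3, t6, t7}, add states in Sat(b ∧ q) with every successor in Z. Already a fixed point.
Sat(A[(b ∧ q) U ¬q]) = {t2, t3, t6, t7}
|Sat(A[(b ∧ q) U ¬q])| = |{t2, t3, t6, t7}| = 4.

4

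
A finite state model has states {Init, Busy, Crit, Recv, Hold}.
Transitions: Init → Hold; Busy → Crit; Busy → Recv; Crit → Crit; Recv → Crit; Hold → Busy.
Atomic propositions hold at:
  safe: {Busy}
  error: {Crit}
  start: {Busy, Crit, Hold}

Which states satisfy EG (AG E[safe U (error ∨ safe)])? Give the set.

Sat(error ∨ safe) = {Busy, Crit}
E[safe U (error ∨ safe)]: least fixpoint, start Z0 = Sat((error ∨ safe)) = {Busy, Crit}, add states in Sat(safe) with some successor in Z. Already a fixed point.
Sat(E[safe U (error ∨ safe)]) = {Busy, Crit}
AG E[safe U (error ∨ safe)]: greatest fixpoint, start Z0 = {Busy, Crit}, keep only states in Sat with every successor in Z. Z1 = {Crit}; fixed.
Sat(AG E[safe U (error ∨ safe)]) = {Crit}
EG (AG E[safe U (error ∨ safe)]): greatest fixpoint, start Z0 = {Crit}, keep only states in Sat with some successor in Z. Already a fixed point.
Sat(EG (AG E[safe U (error ∨ safe)])) = {Crit}

{Crit}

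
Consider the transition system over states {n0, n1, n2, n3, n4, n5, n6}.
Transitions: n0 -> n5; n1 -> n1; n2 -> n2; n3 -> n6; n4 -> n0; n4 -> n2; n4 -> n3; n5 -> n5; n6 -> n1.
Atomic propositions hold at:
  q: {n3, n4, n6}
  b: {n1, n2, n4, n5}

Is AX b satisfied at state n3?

Sat(AX b) = {s : every successor in {n1, n2, n4, n5}} = {n0, n1, n2, n5, n6}
n3 ∉ Sat(AX b) = {n0, n1, n2, n5, n6}, so the formula does not hold at n3.

No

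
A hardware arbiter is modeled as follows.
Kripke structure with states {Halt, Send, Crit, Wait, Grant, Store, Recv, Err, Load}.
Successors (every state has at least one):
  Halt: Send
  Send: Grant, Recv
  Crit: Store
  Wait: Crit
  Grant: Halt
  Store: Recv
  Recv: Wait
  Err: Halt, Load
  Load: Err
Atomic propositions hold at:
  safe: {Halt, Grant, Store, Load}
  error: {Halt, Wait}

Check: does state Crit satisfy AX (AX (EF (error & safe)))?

No

Sat(error & safe) = {Halt}
EF (error & safe): least fixpoint, start Z0 = {Halt}, add states with some successor in Z. Z1 = {Halt, Grant, Err}; Z2 = {Halt, Send, Grant, Err, Load}; fixed.
Sat(EF (error & safe)) = {Halt, Send, Grant, Err, Load}
Sat(AX (EF (error & safe))) = {s : every successor in {Halt, Send, Grant, Err, Load}} = {Halt, Grant, Err, Load}
Sat(AX (AX (EF (error & safe)))) = {s : every successor in {Halt, Grant, Err, Load}} = {Grant, Err, Load}
Crit ∉ Sat(AX (AX (EF (error & safe)))) = {Grant, Err, Load}, so the formula does not hold at Crit.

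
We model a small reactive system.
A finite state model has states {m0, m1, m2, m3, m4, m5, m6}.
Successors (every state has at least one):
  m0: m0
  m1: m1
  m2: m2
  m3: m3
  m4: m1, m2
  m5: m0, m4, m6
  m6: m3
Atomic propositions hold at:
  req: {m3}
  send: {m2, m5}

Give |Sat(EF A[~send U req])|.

Sat(~send) = {m0, m1, m3, m4, m6}
A[~send U req]: least fixpoint, start Z0 = Sat(req) = {m3}, add states in Sat(~send) with every successor in Z. Z1 = {m3, m6}; fixed.
Sat(A[~send U req]) = {m3, m6}
EF A[~send U req]: least fixpoint, start Z0 = {m3, m6}, add states with some successor in Z. Z1 = {m3, m5, m6}; fixed.
Sat(EF A[~send U req]) = {m3, m5, m6}
|Sat(EF A[~send U req])| = |{m3, m5, m6}| = 3.

3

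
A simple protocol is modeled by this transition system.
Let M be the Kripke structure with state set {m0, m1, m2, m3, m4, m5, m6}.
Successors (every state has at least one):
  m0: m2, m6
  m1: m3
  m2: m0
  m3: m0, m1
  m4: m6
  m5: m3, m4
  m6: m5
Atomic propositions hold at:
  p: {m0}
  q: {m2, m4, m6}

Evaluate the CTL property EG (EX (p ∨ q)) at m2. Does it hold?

Sat(p ∨ q) = {m0, m2, m4, m6}
Sat(EX (p ∨ q)) = {s : some successor in {m0, m2, m4, m6}} = {m0, m2, m3, m4, m5}
EG (EX (p ∨ q)): greatest fixpoint, start Z0 = {m0, m2, m3, m4, m5}, keep only states in Sat with some successor in Z. Z1 = {m0, m2, m3, m5}; fixed.
Sat(EG (EX (p ∨ q))) = {m0, m2, m3, m5}
m2 ∈ Sat(EG (EX (p ∨ q))) = {m0, m2, m3, m5}, so the formula holds at m2.

Yes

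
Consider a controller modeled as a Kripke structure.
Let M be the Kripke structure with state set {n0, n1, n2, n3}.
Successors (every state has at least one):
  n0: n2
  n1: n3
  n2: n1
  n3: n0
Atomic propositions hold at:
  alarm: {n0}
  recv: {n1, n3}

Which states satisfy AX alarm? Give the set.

{n3}

Sat(AX alarm) = {s : every successor in {n0}} = {n3}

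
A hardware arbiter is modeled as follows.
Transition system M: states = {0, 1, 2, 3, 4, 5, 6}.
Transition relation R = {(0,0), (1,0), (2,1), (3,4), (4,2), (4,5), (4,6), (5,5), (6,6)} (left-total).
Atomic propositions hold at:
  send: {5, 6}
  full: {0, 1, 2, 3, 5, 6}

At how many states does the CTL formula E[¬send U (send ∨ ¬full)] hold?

4

Sat(¬send) = {0, 1, 2, 3, 4}
Sat(¬full) = {4}
Sat(send ∨ ¬full) = {4, 5, 6}
E[¬send U (send ∨ ¬full)]: least fixpoint, start Z0 = Sat((send ∨ ¬full)) = {4, 5, 6}, add states in Sat(¬send) with some successor in Z. Z1 = {3, 4, 5, 6}; fixed.
Sat(E[¬send U (send ∨ ¬full)]) = {3, 4, 5, 6}
|Sat(E[¬send U (send ∨ ¬full)])| = |{3, 4, 5, 6}| = 4.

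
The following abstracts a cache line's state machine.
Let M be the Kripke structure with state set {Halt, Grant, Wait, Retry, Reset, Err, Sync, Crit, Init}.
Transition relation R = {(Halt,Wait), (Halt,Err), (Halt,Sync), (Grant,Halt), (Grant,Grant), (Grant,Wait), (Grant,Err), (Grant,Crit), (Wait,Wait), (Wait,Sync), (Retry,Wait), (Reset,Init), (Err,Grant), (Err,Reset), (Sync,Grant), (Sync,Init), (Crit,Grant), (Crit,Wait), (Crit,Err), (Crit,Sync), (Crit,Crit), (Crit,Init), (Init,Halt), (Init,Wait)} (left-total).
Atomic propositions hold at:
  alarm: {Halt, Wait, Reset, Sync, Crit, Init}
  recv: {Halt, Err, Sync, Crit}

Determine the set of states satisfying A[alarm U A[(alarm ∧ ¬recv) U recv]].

{Halt, Err, Sync, Crit}

Sat(¬recv) = {Grant, Wait, Retry, Reset, Init}
Sat(alarm ∧ ¬recv) = {Wait, Reset, Init}
A[(alarm ∧ ¬recv) U recv]: least fixpoint, start Z0 = Sat(recv) = {Halt, Err, Sync, Crit}, add states in Sat(alarm ∧ ¬recv) with every successor in Z. Already a fixed point.
Sat(A[(alarm ∧ ¬recv) U recv]) = {Halt, Err, Sync, Crit}
A[alarm U A[(alarm ∧ ¬recv) U recv]]: least fixpoint, start Z0 = Sat(A[(alarm ∧ ¬recv) U recv]) = {Halt, Err, Sync, Crit}, add states in Sat(alarm) with every successor in Z. Already a fixed point.
Sat(A[alarm U A[(alarm ∧ ¬recv) U recv]]) = {Halt, Err, Sync, Crit}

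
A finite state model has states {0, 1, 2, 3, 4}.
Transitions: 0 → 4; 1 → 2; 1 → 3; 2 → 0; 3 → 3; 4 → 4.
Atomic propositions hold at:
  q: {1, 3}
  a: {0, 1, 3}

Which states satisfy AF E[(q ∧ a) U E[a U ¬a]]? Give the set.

Sat(q ∧ a) = {1, 3}
Sat(¬a) = {2, 4}
E[a U ¬a]: least fixpoint, start Z0 = Sat(¬a) = {2, 4}, add states in Sat(a) with some successor in Z. Z1 = {0, 1, 2, 4}; fixed.
Sat(E[a U ¬a]) = {0, 1, 2, 4}
E[(q ∧ a) U E[a U ¬a]]: least fixpoint, start Z0 = Sat(E[a U ¬a]) = {0, 1, 2, 4}, add states in Sat(q ∧ a) with some successor in Z. Already a fixed point.
Sat(E[(q ∧ a) U E[a U ¬a]]) = {0, 1, 2, 4}
AF E[(q ∧ a) U E[a U ¬a]]: least fixpoint, start Z0 = {0, 1, 2, 4}, add states with every successor in Z. Already a fixed point.
Sat(AF E[(q ∧ a) U E[a U ¬a]]) = {0, 1, 2, 4}

{0, 1, 2, 4}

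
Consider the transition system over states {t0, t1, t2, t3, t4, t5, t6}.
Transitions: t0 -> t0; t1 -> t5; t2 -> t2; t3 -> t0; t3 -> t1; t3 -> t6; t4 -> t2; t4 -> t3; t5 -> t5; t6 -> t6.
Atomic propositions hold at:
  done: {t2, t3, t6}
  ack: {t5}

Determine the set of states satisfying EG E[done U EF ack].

EF ack: least fixpoint, start Z0 = {t5}, add states with some successor in Z. Z1 = {t1, t5}; Z2 = {t1, t3, t5}; Z3 = {t1, t3, t4, t5}; fixed.
Sat(EF ack) = {t1, t3, t4, t5}
E[done U EF ack]: least fixpoint, start Z0 = Sat(EF ack) = {t1, t3, t4, t5}, add states in Sat(done) with some successor in Z. Already a fixed point.
Sat(E[done U EF ack]) = {t1, t3, t4, t5}
EG E[done U EF ack]: greatest fixpoint, start Z0 = {t1, t3, t4, t5}, keep only states in Sat with some successor in Z. Already a fixed point.
Sat(EG E[done U EF ack]) = {t1, t3, t4, t5}

{t1, t3, t4, t5}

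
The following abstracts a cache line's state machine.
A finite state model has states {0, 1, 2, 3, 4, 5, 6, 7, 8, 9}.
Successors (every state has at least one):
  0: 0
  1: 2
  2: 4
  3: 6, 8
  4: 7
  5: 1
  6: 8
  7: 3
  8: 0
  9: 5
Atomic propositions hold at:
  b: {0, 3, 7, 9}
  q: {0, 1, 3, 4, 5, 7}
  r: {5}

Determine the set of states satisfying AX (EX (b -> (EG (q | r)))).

Sat(q | r) = {0, 1, 3, 4, 5, 7}
EG (q | r): greatest fixpoint, start Z0 = {0, 1, 3, 4, 5, 7}, keep only states in Sat with some successor in Z. Z1 = {0, 4, 5, 7}; Z2 = {0, 4}; Z3 = {0}; fixed.
Sat(EG (q | r)) = {0}
Sat(b -> (EG (q | r))) = {0, 1, 2, 4, 5, 6, 8}
Sat(EX (b -> (EG (q | r)))) = {s : some successor in {0, 1, 2, 4, 5, 6, 8}} = {0, 1, 2, 3, 5, 6, 8, 9}
Sat(AX (EX (b -> (EG (q | r))))) = {s : every successor in {0, 1, 2, 3, 5, 6, 8, 9}} = {0, 1, 3, 5, 6, 7, 8, 9}

{0, 1, 3, 5, 6, 7, 8, 9}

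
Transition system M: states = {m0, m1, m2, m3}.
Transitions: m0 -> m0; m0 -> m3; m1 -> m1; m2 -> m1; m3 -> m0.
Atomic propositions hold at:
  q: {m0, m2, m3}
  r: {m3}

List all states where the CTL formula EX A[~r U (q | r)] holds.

Sat(~r) = {m0, m1, m2}
Sat(q | r) = {m0, m2, m3}
A[~r U (q | r)]: least fixpoint, start Z0 = Sat((q | r)) = {m0, m2, m3}, add states in Sat(~r) with every successor in Z. Already a fixed point.
Sat(A[~r U (q | r)]) = {m0, m2, m3}
Sat(EX A[~r U (q | r)]) = {s : some successor in {m0, m2, m3}} = {m0, m3}

{m0, m3}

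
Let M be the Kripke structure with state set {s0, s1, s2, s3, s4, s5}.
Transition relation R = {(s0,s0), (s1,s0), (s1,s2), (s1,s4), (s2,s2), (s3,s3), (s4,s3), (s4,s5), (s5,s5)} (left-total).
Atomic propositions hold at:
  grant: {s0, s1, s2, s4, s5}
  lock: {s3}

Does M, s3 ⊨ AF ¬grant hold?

Yes

Sat(¬grant) = {s3}
AF ¬grant: least fixpoint, start Z0 = {s3}, add states with every successor in Z. Already a fixed point.
Sat(AF ¬grant) = {s3}
s3 ∈ Sat(AF ¬grant) = {s3}, so the formula holds at s3.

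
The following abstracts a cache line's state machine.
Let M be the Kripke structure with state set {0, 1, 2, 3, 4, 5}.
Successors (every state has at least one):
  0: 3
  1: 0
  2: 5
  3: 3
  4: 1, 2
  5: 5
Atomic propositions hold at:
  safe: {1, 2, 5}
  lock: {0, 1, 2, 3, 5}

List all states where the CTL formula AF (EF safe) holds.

{1, 2, 4, 5}

EF safe: least fixpoint, start Z0 = {1, 2, 5}, add states with some successor in Z. Z1 = {1, 2, 4, 5}; fixed.
Sat(EF safe) = {1, 2, 4, 5}
AF (EF safe): least fixpoint, start Z0 = {1, 2, 4, 5}, add states with every successor in Z. Already a fixed point.
Sat(AF (EF safe)) = {1, 2, 4, 5}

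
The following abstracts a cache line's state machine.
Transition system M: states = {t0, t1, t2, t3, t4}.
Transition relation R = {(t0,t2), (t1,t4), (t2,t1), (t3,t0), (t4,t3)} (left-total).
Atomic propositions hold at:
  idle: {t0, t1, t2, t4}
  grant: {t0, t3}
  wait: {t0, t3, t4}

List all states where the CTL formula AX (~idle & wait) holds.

Sat(~idle) = {t3}
Sat(~idle & wait) = {t3}
Sat(AX (~idle & wait)) = {s : every successor in {t3}} = {t4}

{t4}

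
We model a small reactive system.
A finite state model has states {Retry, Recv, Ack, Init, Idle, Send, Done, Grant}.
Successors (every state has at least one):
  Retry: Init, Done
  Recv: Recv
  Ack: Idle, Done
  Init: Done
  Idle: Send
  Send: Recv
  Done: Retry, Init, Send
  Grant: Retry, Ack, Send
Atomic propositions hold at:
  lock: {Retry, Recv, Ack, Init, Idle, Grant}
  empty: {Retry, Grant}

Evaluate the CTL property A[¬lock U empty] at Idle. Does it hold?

No

Sat(¬lock) = {Send, Done}
A[¬lock U empty]: least fixpoint, start Z0 = Sat(empty) = {Retry, Grant}, add states in Sat(¬lock) with every successor in Z. Already a fixed point.
Sat(A[¬lock U empty]) = {Retry, Grant}
Idle ∉ Sat(A[¬lock U empty]) = {Retry, Grant}, so the formula does not hold at Idle.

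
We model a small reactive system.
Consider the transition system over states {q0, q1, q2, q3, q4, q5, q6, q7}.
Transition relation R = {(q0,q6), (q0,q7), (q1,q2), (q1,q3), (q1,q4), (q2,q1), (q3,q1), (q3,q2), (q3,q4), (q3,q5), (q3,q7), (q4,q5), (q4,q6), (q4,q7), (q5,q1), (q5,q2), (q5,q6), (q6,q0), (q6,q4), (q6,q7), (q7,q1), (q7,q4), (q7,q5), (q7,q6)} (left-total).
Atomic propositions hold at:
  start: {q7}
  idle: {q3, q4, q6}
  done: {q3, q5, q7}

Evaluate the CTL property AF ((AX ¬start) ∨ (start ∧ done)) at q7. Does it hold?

Yes

Sat(¬start) = {q0, q1, q2, q3, q4, q5, q6}
Sat(AX ¬start) = {s : every successor in {q0, q1, q2, q3, q4, q5, q6}} = {q1, q2, q5, q7}
Sat(start ∧ done) = {q7}
Sat((AX ¬start) ∨ (start ∧ done)) = {q1, q2, q5, q7}
AF ((AX ¬start) ∨ (start ∧ done)): least fixpoint, start Z0 = {q1, q2, q5, q7}, add states with every successor in Z. Already a fixed point.
Sat(AF ((AX ¬start) ∨ (start ∧ done))) = {q1, q2, q5, q7}
q7 ∈ Sat(AF ((AX ¬start) ∨ (start ∧ done))) = {q1, q2, q5, q7}, so the formula holds at q7.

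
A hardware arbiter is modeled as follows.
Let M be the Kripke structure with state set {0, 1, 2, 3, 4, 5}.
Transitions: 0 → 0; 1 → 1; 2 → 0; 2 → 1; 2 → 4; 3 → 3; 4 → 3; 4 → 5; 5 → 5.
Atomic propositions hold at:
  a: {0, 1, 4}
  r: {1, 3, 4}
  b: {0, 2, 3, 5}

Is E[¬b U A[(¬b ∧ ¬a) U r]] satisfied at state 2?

No

Sat(¬b) = {1, 4}
Sat(¬a) = {2, 3, 5}
Sat(¬b ∧ ¬a) = ∅
A[(¬b ∧ ¬a) U r]: least fixpoint, start Z0 = Sat(r) = {1, 3, 4}, add states in Sat(¬b ∧ ¬a) with every successor in Z. Already a fixed point.
Sat(A[(¬b ∧ ¬a) U r]) = {1, 3, 4}
E[¬b U A[(¬b ∧ ¬a) U r]]: least fixpoint, start Z0 = Sat(A[(¬b ∧ ¬a) U r]) = {1, 3, 4}, add states in Sat(¬b) with some successor in Z. Already a fixed point.
Sat(E[¬b U A[(¬b ∧ ¬a) U r]]) = {1, 3, 4}
2 ∉ Sat(E[¬b U A[(¬b ∧ ¬a) U r]]) = {1, 3, 4}, so the formula does not hold at 2.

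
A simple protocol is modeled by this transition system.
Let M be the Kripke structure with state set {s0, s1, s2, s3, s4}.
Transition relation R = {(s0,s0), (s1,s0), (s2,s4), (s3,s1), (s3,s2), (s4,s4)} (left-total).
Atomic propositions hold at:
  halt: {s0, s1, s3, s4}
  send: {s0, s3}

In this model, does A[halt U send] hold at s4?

No

A[halt U send]: least fixpoint, start Z0 = Sat(send) = {s0, s3}, add states in Sat(halt) with every successor in Z. Z1 = {s0, s1, s3}; fixed.
Sat(A[halt U send]) = {s0, s1, s3}
s4 ∉ Sat(A[halt U send]) = {s0, s1, s3}, so the formula does not hold at s4.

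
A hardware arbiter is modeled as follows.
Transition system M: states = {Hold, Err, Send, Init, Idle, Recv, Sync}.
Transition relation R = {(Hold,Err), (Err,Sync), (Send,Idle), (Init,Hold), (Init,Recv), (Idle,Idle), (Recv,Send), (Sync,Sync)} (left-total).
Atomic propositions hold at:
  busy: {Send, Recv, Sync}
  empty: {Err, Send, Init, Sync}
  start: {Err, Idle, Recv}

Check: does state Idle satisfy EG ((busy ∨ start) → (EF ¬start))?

Sat(busy ∨ start) = {Err, Send, Idle, Recv, Sync}
Sat(¬start) = {Hold, Send, Init, Sync}
EF ¬start: least fixpoint, start Z0 = {Hold, Send, Init, Sync}, add states with some successor in Z. Z1 = {Hold, Err, Send, Init, Recv, Sync}; fixed.
Sat(EF ¬start) = {Hold, Err, Send, Init, Recv, Sync}
Sat((busy ∨ start) → (EF ¬start)) = {Hold, Err, Send, Init, Recv, Sync}
EG ((busy ∨ start) → (EF ¬start)): greatest fixpoint, start Z0 = {Hold, Err, Send, Init, Recv, Sync}, keep only states in Sat with some successor in Z. Z1 = {Hold, Err, Init, Recv, Sync}; Z2 = {Hold, Err, Init, Sync}; fixed.
Sat(EG ((busy ∨ start) → (EF ¬start))) = {Hold, Err, Init, Sync}
Idle ∉ Sat(EG ((busy ∨ start) → (EF ¬start))) = {Hold, Err, Init, Sync}, so the formula does not hold at Idle.

No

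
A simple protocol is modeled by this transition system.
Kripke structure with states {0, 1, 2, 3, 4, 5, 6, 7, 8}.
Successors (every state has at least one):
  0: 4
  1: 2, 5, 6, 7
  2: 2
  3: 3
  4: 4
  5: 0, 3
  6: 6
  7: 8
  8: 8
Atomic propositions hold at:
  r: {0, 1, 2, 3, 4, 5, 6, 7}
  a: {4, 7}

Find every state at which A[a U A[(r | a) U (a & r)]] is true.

{0, 4, 7}

Sat(r | a) = {0, 1, 2, 3, 4, 5, 6, 7}
Sat(a & r) = {4, 7}
A[(r | a) U (a & r)]: least fixpoint, start Z0 = Sat((a & r)) = {4, 7}, add states in Sat(r | a) with every successor in Z. Z1 = {0, 4, 7}; fixed.
Sat(A[(r | a) U (a & r)]) = {0, 4, 7}
A[a U A[(r | a) U (a & r)]]: least fixpoint, start Z0 = Sat(A[(r | a) U (a & r)]) = {0, 4, 7}, add states in Sat(a) with every successor in Z. Already a fixed point.
Sat(A[a U A[(r | a) U (a & r)]]) = {0, 4, 7}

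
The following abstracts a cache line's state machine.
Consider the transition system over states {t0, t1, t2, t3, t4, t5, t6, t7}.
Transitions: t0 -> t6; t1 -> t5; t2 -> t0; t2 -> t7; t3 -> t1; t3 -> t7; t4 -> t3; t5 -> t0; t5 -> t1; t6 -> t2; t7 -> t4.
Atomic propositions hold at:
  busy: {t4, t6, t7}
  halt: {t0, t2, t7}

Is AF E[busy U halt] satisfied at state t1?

No

E[busy U halt]: least fixpoint, start Z0 = Sat(halt) = {t0, t2, t7}, add states in Sat(busy) with some successor in Z. Z1 = {t0, t2, t6, t7}; fixed.
Sat(E[busy U halt]) = {t0, t2, t6, t7}
AF E[busy U halt]: least fixpoint, start Z0 = {t0, t2, t6, t7}, add states with every successor in Z. Already a fixed point.
Sat(AF E[busy U halt]) = {t0, t2, t6, t7}
t1 ∉ Sat(AF E[busy U halt]) = {t0, t2, t6, t7}, so the formula does not hold at t1.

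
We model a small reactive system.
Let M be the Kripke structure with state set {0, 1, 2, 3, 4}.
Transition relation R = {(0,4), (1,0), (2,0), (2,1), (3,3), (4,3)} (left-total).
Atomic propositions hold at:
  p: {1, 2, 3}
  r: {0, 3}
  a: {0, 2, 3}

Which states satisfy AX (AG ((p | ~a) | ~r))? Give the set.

{0, 3, 4}

Sat(~a) = {1, 4}
Sat(p | ~a) = {1, 2, 3, 4}
Sat(~r) = {1, 2, 4}
Sat((p | ~a) | ~r) = {1, 2, 3, 4}
AG ((p | ~a) | ~r): greatest fixpoint, start Z0 = {1, 2, 3, 4}, keep only states in Sat with every successor in Z. Z1 = {3, 4}; fixed.
Sat(AG ((p | ~a) | ~r)) = {3, 4}
Sat(AX (AG ((p | ~a) | ~r))) = {s : every successor in {3, 4}} = {0, 3, 4}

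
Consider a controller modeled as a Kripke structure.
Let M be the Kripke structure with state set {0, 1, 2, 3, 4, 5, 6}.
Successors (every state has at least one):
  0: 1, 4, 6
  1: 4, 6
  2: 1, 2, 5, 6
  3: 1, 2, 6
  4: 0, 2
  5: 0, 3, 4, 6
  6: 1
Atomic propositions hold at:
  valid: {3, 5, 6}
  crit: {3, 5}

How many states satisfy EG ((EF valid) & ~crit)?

5

EF valid: least fixpoint, start Z0 = {3, 5, 6}, add states with some successor in Z. Z1 = {0, 1, 2, 3, 5, 6}; Z2 = {0, 1, 2, 3, 4, 5, 6}; fixed.
Sat(EF valid) = {0, 1, 2, 3, 4, 5, 6}
Sat(~crit) = {0, 1, 2, 4, 6}
Sat((EF valid) & ~crit) = {0, 1, 2, 4, 6}
EG ((EF valid) & ~crit): greatest fixpoint, start Z0 = {0, 1, 2, 4, 6}, keep only states in Sat with some successor in Z. Already a fixed point.
Sat(EG ((EF valid) & ~crit)) = {0, 1, 2, 4, 6}
|Sat(EG ((EF valid) & ~crit))| = |{0, 1, 2, 4, 6}| = 5.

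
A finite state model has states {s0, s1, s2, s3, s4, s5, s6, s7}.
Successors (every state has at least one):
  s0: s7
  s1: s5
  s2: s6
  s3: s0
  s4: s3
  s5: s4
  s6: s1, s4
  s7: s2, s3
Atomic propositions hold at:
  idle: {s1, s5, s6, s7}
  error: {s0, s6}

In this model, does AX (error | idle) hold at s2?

Yes

Sat(error | idle) = {s0, s1, s5, s6, s7}
Sat(AX (error | idle)) = {s : every successor in {s0, s1, s5, s6, s7}} = {s0, s1, s2, s3}
s2 ∈ Sat(AX (error | idle)) = {s0, s1, s2, s3}, so the formula holds at s2.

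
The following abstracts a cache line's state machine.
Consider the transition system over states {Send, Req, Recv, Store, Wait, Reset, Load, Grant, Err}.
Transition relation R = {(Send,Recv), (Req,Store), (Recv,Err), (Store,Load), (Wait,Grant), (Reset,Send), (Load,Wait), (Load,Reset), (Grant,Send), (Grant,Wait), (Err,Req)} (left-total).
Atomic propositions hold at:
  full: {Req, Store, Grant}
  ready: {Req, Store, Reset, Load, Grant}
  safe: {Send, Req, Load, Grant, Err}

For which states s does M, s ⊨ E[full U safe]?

E[full U safe]: least fixpoint, start Z0 = Sat(safe) = {Send, Req, Load, Grant, Err}, add states in Sat(full) with some successor in Z. Z1 = {Send, Req, Store, Load, Grant, Err}; fixed.
Sat(E[full U safe]) = {Send, Req, Store, Load, Grant, Err}

{Send, Req, Store, Load, Grant, Err}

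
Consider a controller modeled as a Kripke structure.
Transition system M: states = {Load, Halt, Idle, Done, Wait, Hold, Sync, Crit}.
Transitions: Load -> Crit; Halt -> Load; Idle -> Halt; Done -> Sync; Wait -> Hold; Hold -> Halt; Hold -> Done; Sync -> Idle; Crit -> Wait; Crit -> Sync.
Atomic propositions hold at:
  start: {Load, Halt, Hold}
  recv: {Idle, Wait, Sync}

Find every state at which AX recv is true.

Sat(AX recv) = {s : every successor in {Idle, Wait, Sync}} = {Done, Sync, Crit}

{Done, Sync, Crit}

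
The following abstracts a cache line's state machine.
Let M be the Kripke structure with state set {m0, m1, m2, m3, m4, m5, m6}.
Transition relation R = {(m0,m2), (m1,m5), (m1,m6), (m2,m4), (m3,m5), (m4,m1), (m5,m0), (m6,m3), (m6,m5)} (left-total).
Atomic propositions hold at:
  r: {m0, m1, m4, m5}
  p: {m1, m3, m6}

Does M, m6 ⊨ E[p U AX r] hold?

Yes

Sat(AX r) = {s : every successor in {m0, m1, m4, m5}} = {m2, m3, m4, m5}
E[p U AX r]: least fixpoint, start Z0 = Sat(AX r) = {m2, m3, m4, m5}, add states in Sat(p) with some successor in Z. Z1 = {m1, m2, m3, m4, m5, m6}; fixed.
Sat(E[p U AX r]) = {m1, m2, m3, m4, m5, m6}
m6 ∈ Sat(E[p U AX r]) = {m1, m2, m3, m4, m5, m6}, so the formula holds at m6.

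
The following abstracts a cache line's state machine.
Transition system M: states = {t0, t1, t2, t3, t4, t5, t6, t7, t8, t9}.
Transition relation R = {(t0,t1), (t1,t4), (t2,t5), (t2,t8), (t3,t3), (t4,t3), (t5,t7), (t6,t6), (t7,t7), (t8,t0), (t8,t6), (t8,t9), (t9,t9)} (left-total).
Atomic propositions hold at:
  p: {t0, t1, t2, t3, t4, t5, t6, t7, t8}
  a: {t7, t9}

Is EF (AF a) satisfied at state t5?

AF a: least fixpoint, start Z0 = {t7, t9}, add states with every successor in Z. Z1 = {t5, t7, t9}; fixed.
Sat(AF a) = {t5, t7, t9}
EF (AF a): least fixpoint, start Z0 = {t5, t7, t9}, add states with some successor in Z. Z1 = {t2, t5, t7, t8, t9}; fixed.
Sat(EF (AF a)) = {t2, t5, t7, t8, t9}
t5 ∈ Sat(EF (AF a)) = {t2, t5, t7, t8, t9}, so the formula holds at t5.

Yes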